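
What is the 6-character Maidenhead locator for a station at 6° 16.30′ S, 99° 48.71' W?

Shift to the Maidenhead origin (180°W, 90°S): lon 80.1882, lat 83.7283.
Field (20°×10°, letters A–R): 80.1882/20 → 4 → E, 83.7283/10 → 8 → I; chars EI.
Square (2°×1°, digits 0–9): 0.1882/2 → 0, 3.7283/1 → 3; chars 03.
Subsquare (5′×2.5′, letters a–x): 0.1882/0.0833333 → 2 → c, 0.7283/0.0416667 → 17 → r; chars cr.

EI03cr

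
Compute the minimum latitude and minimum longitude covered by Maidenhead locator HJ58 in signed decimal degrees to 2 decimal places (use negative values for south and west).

Field H=7, J=9: +7·20° lon, +9·10° lat → SW at lon -40°, lat 0°.
Square 5, 8: +5·2° lon, +8·1° lat → SW at lon -30°, lat 8°.
latitude 8.00, longitude -30.00.

8.00, -30.00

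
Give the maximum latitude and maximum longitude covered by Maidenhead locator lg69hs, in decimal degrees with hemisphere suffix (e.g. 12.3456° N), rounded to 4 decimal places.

20.2083° S, 52.6667° E

Field L=11, G=6: +11·20° lon, +6·10° lat → SW at lon 40°, lat -30°.
Square 6, 9: +6·2° lon, +9·1° lat → SW at lon 52°, lat -21°.
Subsquare h=7, s=18: +7·0.0833333° lon, +18·0.0416667° lat → SW at lon 52.5833°, lat -20.25°.
Cell spans 0.0833333° lon × 0.0416667° lat. NE corner is SW corner plus one full cell.
latitude 20.2083° S, longitude 52.6667° E.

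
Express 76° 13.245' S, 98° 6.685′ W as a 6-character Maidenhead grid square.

Add 180° to longitude and 90° to latitude: 81.8886, 13.7793.
Field: lon ⌊81.8886/20⌋ = 4 → E; lat ⌊13.7793/10⌋ = 1 → B.
Square: lon ⌊1.8886/2⌋ = 0; lat ⌊3.7793/1⌋ = 3.
Subsquare: lon ⌊1.8886/0.0833333⌋ = 22 → w; lat ⌊0.7793/0.0416667⌋ = 18 → s.

EB03ws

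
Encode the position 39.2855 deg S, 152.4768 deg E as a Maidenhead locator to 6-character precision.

QF60fr

Shift to the Maidenhead origin (180°W, 90°S): lon 332.4768, lat 50.7145.
Field: lon ⌊332.4768/20⌋ = 16 → Q; lat ⌊50.7145/10⌋ = 5 → F.
Square: lon ⌊12.4768/2⌋ = 6; lat ⌊0.7145/1⌋ = 0.
Subsquare: lon ⌊0.4768/0.0833333⌋ = 5 → f; lat ⌊0.7145/0.0416667⌋ = 17 → r.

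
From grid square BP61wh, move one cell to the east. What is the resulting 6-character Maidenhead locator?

BP61xh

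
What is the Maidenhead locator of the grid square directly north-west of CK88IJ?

Longitude subsquare i = 8; −1 → 7 = h.
Latitude subsquare j = 9; +1 → 10 = k.

CK88hk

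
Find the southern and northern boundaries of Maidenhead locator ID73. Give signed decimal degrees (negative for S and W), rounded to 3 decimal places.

Field I=8, D=3: +8·20° lon, +3·10° lat → SW at lon -20°, lat -60°.
Square 7, 3: +7·2° lon, +3·1° lat → SW at lon -6°, lat -57°.
Cell spans 2° lon × 1° lat.
south -57.000, north -56.000.

-57.000, -56.000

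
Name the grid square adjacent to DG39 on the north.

DH30

Latitude square 9; +1 → 10, wraps to 0, carry into field.
Latitude field G = 6; +1 → 7 = H.
The longitude characters are unchanged.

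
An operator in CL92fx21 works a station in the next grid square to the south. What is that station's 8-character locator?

CL92fx20

Latitude extended square 1; −1 → 0.
The longitude characters are unchanged.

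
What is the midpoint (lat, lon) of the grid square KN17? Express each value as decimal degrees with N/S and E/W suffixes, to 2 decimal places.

47.50° N, 23.00° E

Field K=10, N=13: +10·20° lon, +13·10° lat → SW at lon 20°, lat 40°.
Square 1, 7: +1·2° lon, +7·1° lat → SW at lon 22°, lat 47°.
Cell spans 2° lon × 1° lat. Centre is SW corner plus half of each.
latitude 47.50° N, longitude 23.00° E.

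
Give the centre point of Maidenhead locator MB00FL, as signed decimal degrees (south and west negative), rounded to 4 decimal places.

-79.5208, 60.4583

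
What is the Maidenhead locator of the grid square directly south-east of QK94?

RK03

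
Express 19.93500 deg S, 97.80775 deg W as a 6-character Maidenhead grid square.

EH10cb

Add 180° to longitude and 90° to latitude: 82.1923, 70.0650.
Field: lon ⌊82.1923/20⌋ = 4 → E; lat ⌊70.0650/10⌋ = 7 → H.
Square: lon ⌊2.1923/2⌋ = 1; lat ⌊0.0650/1⌋ = 0.
Subsquare: lon ⌊0.1923/0.0833333⌋ = 2 → c; lat ⌊0.0650/0.0416667⌋ = 1 → b.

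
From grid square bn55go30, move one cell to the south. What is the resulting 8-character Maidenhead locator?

BN55gn39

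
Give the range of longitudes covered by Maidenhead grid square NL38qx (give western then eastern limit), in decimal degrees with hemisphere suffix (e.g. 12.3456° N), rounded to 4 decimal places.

Field N=13, L=11: +13·20° lon, +11·10° lat → SW at lon 80°, lat 20°.
Square 3, 8: +3·2° lon, +8·1° lat → SW at lon 86°, lat 28°.
Subsquare q=16, x=23: +16·0.0833333° lon, +23·0.0416667° lat → SW at lon 87.3333°, lat 28.9583°.
Cell spans 0.0833333° lon × 0.0416667° lat.
west 87.3333° E, east 87.4167° E.

87.3333° E, 87.4167° E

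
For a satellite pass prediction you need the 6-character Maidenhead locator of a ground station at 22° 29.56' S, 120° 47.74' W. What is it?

CG97om

Add 180° to longitude and 90° to latitude: 59.2043, 67.5073.
Field: 59.2043/20 → 2 → C, 67.5073/10 → 6 → G; chars CG.
Square: 19.2043/2 → 9, 7.5073/1 → 7; chars 97.
Subsquare: 1.2043/0.0833333 → 14 → o, 0.5073/0.0416667 → 12 → m; chars om.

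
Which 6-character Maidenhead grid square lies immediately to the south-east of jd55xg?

JD65af

Longitude subsquare x = 23; +1 → 24, wraps to 0 = a, carry into square.
Longitude square 5; +1 → 6.
Latitude subsquare g = 6; −1 → 5 = f.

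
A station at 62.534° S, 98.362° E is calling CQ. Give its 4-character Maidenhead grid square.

NC97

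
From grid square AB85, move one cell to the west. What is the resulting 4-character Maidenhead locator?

AB75

Longitude square 8; −1 → 7.
The latitude characters are unchanged.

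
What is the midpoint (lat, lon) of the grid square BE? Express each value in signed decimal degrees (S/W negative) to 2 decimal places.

-45.00, -150.00

Field B=1, E=4: +1·20° lon, +4·10° lat → SW at lon -160°, lat -50°.
Cell spans 20° lon × 10° lat. Centre is SW corner plus half of each.
latitude -45.00, longitude -150.00.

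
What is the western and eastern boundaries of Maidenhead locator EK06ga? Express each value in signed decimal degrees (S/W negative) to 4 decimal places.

Field E=4, K=10: +4·20° lon, +10·10° lat → SW at lon -100°, lat 10°.
Square 0, 6: +0·2° lon, +6·1° lat → SW at lon -100°, lat 16°.
Subsquare g=6, a=0: +6·0.0833333° lon, +0·0.0416667° lat → SW at lon -99.5°, lat 16°.
Cell spans 0.0833333° lon × 0.0416667° lat.
west -99.5000, east -99.4167.

-99.5000, -99.4167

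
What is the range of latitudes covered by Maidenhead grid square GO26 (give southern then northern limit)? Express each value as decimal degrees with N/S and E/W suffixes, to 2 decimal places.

56.00° N, 57.00° N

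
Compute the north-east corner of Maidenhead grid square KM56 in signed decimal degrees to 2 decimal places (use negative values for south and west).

37.00, 32.00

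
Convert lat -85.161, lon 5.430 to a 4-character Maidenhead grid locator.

Shift to the Maidenhead origin (180°W, 90°S): lon 185.43, lat 4.84.
Field: lon ⌊185.43/20⌋ = 9 → J; lat ⌊4.84/10⌋ = 0 → A.
Square: lon ⌊5.43/2⌋ = 2; lat ⌊4.84/1⌋ = 4.

JA24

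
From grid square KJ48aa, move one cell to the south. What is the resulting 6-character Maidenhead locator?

KJ47ax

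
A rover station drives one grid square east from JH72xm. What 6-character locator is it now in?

JH82am

Longitude subsquare x = 23; +1 → 24, wraps to 0 = a, carry into square.
Longitude square 7; +1 → 8.
The latitude characters are unchanged.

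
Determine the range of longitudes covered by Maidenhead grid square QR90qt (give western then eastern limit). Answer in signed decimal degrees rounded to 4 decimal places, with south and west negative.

159.3333, 159.4167

Field Q=16, R=17: +16·20° lon, +17·10° lat → SW at lon 140°, lat 80°.
Square 9, 0: +9·2° lon, +0·1° lat → SW at lon 158°, lat 80°.
Subsquare q=16, t=19: +16·0.0833333° lon, +19·0.0416667° lat → SW at lon 159.333°, lat 80.7917°.
Cell spans 0.0833333° lon × 0.0416667° lat.
west 159.3333, east 159.4167.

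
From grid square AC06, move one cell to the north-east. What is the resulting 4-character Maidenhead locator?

AC17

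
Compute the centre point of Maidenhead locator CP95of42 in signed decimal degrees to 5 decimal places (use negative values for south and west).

65.21875, -120.79583

Field C=2, P=15: +2·20° lon, +15·10° lat → SW at lon -140°, lat 60°.
Square 9, 5: +9·2° lon, +5·1° lat → SW at lon -122°, lat 65°.
Subsquare o=14, f=5: +14·0.0833333° lon, +5·0.0416667° lat → SW at lon -120.833°, lat 65.2083°.
Extended square 4, 2: +4·0.00833333° lon, +2·0.00416667° lat → SW at lon -120.8°, lat 65.2167°.
Cell spans 0.00833333° lon × 0.00416667° lat. Centre is SW corner plus half of each.
latitude 65.21875, longitude -120.79583.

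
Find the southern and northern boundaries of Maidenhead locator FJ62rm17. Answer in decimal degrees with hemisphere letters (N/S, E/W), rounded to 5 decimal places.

2.52917° N, 2.53333° N

Field F=5, J=9: +5·20° lon, +9·10° lat → SW at lon -80°, lat 0°.
Square 6, 2: +6·2° lon, +2·1° lat → SW at lon -68°, lat 2°.
Subsquare r=17, m=12: +17·0.0833333° lon, +12·0.0416667° lat → SW at lon -66.5833°, lat 2.5°.
Extended square 1, 7: +1·0.00833333° lon, +7·0.00416667° lat → SW at lon -66.575°, lat 2.52917°.
Cell spans 0.00833333° lon × 0.00416667° lat.
south 2.52917° N, north 2.53333° N.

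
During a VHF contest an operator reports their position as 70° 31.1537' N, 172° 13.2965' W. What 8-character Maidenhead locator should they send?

AQ30vm34

Offset from 180°W / 90°S: lon 7.77839°, lat 160.51923°.
Field: 7.77839/20 → 0 → A, 160.51923/10 → 16 → Q; chars AQ.
Square: 7.77839/2 → 3, 0.51923/1 → 0; chars 30.
Subsquare: 1.77839/0.0833333 → 21 → v, 0.51923/0.0416667 → 12 → m; chars vm.
Extended square: 0.02839/0.00833333 → 3, 0.01923/0.00416667 → 4; chars 34.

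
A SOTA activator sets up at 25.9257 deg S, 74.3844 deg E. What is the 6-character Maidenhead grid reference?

MG74eb

Add 180° to longitude and 90° to latitude: 254.3844, 64.0743.
Field: 254.3844/20 → 12 → M, 64.0743/10 → 6 → G; chars MG.
Square: 14.3844/2 → 7, 4.0743/1 → 4; chars 74.
Subsquare: 0.3844/0.0833333 → 4 → e, 0.0743/0.0416667 → 1 → b; chars eb.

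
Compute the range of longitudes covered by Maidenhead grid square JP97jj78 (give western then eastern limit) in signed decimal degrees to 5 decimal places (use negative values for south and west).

18.80833, 18.81667

Field J=9, P=15: +9·20° lon, +15·10° lat → SW at lon 0°, lat 60°.
Square 9, 7: +9·2° lon, +7·1° lat → SW at lon 18°, lat 67°.
Subsquare j=9, j=9: +9·0.0833333° lon, +9·0.0416667° lat → SW at lon 18.75°, lat 67.375°.
Extended square 7, 8: +7·0.00833333° lon, +8·0.00416667° lat → SW at lon 18.8083°, lat 67.4083°.
Cell spans 0.00833333° lon × 0.00416667° lat.
west 18.80833, east 18.81667.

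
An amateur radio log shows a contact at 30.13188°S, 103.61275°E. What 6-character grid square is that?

Add 180° to longitude and 90° to latitude: 283.6128, 59.8681.
Field: lon ⌊283.6128/20⌋ = 14 → O; lat ⌊59.8681/10⌋ = 5 → F.
Square: lon ⌊3.6128/2⌋ = 1; lat ⌊9.8681/1⌋ = 9.
Subsquare: lon ⌊1.6128/0.0833333⌋ = 19 → t; lat ⌊0.8681/0.0416667⌋ = 20 → u.

OF19tu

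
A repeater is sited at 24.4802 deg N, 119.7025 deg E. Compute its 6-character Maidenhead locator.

OL94ul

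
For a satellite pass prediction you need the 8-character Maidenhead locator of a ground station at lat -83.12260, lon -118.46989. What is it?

DA06sv30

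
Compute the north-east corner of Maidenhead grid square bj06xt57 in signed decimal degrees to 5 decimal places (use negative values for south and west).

Field B=1, J=9: +1·20° lon, +9·10° lat → SW at lon -160°, lat 0°.
Square 0, 6: +0·2° lon, +6·1° lat → SW at lon -160°, lat 6°.
Subsquare x=23, t=19: +23·0.0833333° lon, +19·0.0416667° lat → SW at lon -158.083°, lat 6.79167°.
Extended square 5, 7: +5·0.00833333° lon, +7·0.00416667° lat → SW at lon -158.042°, lat 6.82083°.
Cell spans 0.00833333° lon × 0.00416667° lat. NE corner is SW corner plus one full cell.
latitude 6.82500, longitude -158.03333.

6.82500, -158.03333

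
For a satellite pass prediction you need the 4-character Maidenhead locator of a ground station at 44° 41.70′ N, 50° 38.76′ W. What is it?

GN44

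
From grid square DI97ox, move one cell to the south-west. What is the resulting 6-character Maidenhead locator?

DI97nw

Longitude subsquare o = 14; −1 → 13 = n.
Latitude subsquare x = 23; −1 → 22 = w.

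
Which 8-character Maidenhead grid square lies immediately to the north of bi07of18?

Latitude extended square 8; +1 → 9.
The longitude characters are unchanged.

BI07of19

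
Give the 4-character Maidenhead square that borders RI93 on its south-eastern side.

Longitude square 9; +1 → 10, wraps to 0, carry into field.
Longitude field R = 17; +1 → 18, wraps to 0 = A, wrapping around the antimeridian.
Latitude square 3; −1 → 2.

AI02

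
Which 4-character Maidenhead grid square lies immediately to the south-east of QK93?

RK02

Longitude square 9; +1 → 10, wraps to 0, carry into field.
Longitude field Q = 16; +1 → 17 = R.
Latitude square 3; −1 → 2.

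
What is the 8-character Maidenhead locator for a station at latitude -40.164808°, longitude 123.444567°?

Shift to the Maidenhead origin (180°W, 90°S): lon 303.44457, lat 49.83519.
Field: 303.44457/20 → 15 → P, 49.83519/10 → 4 → E; chars PE.
Square: 3.44457/2 → 1, 9.83519/1 → 9; chars 19.
Subsquare: 1.44457/0.0833333 → 17 → r, 0.83519/0.0416667 → 20 → u; chars ru.
Extended square: 0.02790/0.00833333 → 3, 0.00186/0.00416667 → 0; chars 30.

PE19ru30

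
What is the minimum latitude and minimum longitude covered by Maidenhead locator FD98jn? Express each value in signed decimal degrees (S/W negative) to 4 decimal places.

Field F=5, D=3: +5·20° lon, +3·10° lat → SW at lon -80°, lat -60°.
Square 9, 8: +9·2° lon, +8·1° lat → SW at lon -62°, lat -52°.
Subsquare j=9, n=13: +9·0.0833333° lon, +13·0.0416667° lat → SW at lon -61.25°, lat -51.4583°.
latitude -51.4583, longitude -61.2500.

-51.4583, -61.2500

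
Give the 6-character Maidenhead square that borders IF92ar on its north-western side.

IF82xs

Longitude subsquare a = 0; −1 → -1, wraps to 23 = x, carry into square.
Longitude square 9; −1 → 8.
Latitude subsquare r = 17; +1 → 18 = s.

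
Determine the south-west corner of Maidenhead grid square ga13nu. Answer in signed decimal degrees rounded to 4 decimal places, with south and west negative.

-86.1667, -56.9167

Field G=6, A=0: +6·20° lon, +0·10° lat → SW at lon -60°, lat -90°.
Square 1, 3: +1·2° lon, +3·1° lat → SW at lon -58°, lat -87°.
Subsquare n=13, u=20: +13·0.0833333° lon, +20·0.0416667° lat → SW at lon -56.9167°, lat -86.1667°.
latitude -86.1667, longitude -56.9167.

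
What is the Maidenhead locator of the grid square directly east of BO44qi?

Longitude subsquare q = 16; +1 → 17 = r.
The latitude characters are unchanged.

BO44ri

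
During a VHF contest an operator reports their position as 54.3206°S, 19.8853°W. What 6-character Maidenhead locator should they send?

ID05bq

Offset from 180°W / 90°S: lon 160.1147°, lat 35.6794°.
Field: 160.1147/20 → 8 → I, 35.6794/10 → 3 → D; chars ID.
Square: 0.1147/2 → 0, 5.6794/1 → 5; chars 05.
Subsquare: 0.1147/0.0833333 → 1 → b, 0.6794/0.0416667 → 16 → q; chars bq.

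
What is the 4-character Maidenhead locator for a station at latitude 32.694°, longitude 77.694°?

MM82

Offset from 180°W / 90°S: lon 257.69°, lat 122.69°.
Field: lon ⌊257.69/20⌋ = 12 → M; lat ⌊122.69/10⌋ = 12 → M.
Square: lon ⌊17.69/2⌋ = 8; lat ⌊2.69/1⌋ = 2.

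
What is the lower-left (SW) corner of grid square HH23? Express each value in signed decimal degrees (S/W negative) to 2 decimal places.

-17.00, -36.00

Field H=7, H=7: +7·20° lon, +7·10° lat → SW at lon -40°, lat -20°.
Square 2, 3: +2·2° lon, +3·1° lat → SW at lon -36°, lat -17°.
latitude -17.00, longitude -36.00.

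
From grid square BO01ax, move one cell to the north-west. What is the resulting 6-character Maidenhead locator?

Longitude subsquare a = 0; −1 → -1, wraps to 23 = x, carry into square.
Longitude square 0; −1 → -1, wraps to 9, carry into field.
Longitude field B = 1; −1 → 0 = A.
Latitude subsquare x = 23; +1 → 24, wraps to 0 = a, carry into square.
Latitude square 1; +1 → 2.

AO92xa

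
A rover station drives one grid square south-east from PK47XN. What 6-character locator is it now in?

Longitude subsquare x = 23; +1 → 24, wraps to 0 = a, carry into square.
Longitude square 4; +1 → 5.
Latitude subsquare n = 13; −1 → 12 = m.

PK57am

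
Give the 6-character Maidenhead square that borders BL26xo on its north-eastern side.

BL36ap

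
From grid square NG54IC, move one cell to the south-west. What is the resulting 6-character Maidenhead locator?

NG54hb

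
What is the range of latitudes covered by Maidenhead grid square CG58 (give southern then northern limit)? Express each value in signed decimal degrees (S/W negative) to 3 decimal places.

-22.000, -21.000

Field C=2, G=6: +2·20° lon, +6·10° lat → SW at lon -140°, lat -30°.
Square 5, 8: +5·2° lon, +8·1° lat → SW at lon -130°, lat -22°.
Cell spans 2° lon × 1° lat.
south -22.000, north -21.000.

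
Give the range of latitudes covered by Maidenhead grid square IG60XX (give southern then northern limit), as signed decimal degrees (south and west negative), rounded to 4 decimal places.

Field I=8, G=6: +8·20° lon, +6·10° lat → SW at lon -20°, lat -30°.
Square 6, 0: +6·2° lon, +0·1° lat → SW at lon -8°, lat -30°.
Subsquare x=23, x=23: +23·0.0833333° lon, +23·0.0416667° lat → SW at lon -6.08333°, lat -29.0417°.
Cell spans 0.0833333° lon × 0.0416667° lat.
south -29.0417, north -29.0000.

-29.0417, -29.0000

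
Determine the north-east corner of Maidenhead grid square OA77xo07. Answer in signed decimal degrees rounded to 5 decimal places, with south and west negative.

-82.38333, 115.92500

Field O=14, A=0: +14·20° lon, +0·10° lat → SW at lon 100°, lat -90°.
Square 7, 7: +7·2° lon, +7·1° lat → SW at lon 114°, lat -83°.
Subsquare x=23, o=14: +23·0.0833333° lon, +14·0.0416667° lat → SW at lon 115.917°, lat -82.4167°.
Extended square 0, 7: +0·0.00833333° lon, +7·0.00416667° lat → SW at lon 115.917°, lat -82.3875°.
Cell spans 0.00833333° lon × 0.00416667° lat. NE corner is SW corner plus one full cell.
latitude -82.38333, longitude 115.92500.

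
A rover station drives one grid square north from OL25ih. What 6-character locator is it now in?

OL25ii

Latitude subsquare h = 7; +1 → 8 = i.
The longitude characters are unchanged.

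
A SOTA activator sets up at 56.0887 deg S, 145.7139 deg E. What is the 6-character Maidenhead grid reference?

QD23uv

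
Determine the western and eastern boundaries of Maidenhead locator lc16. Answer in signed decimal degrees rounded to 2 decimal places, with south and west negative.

42.00, 44.00

Field L=11, C=2: +11·20° lon, +2·10° lat → SW at lon 40°, lat -70°.
Square 1, 6: +1·2° lon, +6·1° lat → SW at lon 42°, lat -64°.
Cell spans 2° lon × 1° lat.
west 42.00, east 44.00.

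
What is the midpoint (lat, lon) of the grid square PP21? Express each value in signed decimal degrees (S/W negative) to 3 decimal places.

61.500, 125.000

Field P=15, P=15: +15·20° lon, +15·10° lat → SW at lon 120°, lat 60°.
Square 2, 1: +2·2° lon, +1·1° lat → SW at lon 124°, lat 61°.
Cell spans 2° lon × 1° lat. Centre is SW corner plus half of each.
latitude 61.500, longitude 125.000.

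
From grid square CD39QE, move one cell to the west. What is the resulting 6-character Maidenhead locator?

CD39pe

Longitude subsquare q = 16; −1 → 15 = p.
The latitude characters are unchanged.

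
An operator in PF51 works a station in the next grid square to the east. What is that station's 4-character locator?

PF61

Longitude square 5; +1 → 6.
The latitude characters are unchanged.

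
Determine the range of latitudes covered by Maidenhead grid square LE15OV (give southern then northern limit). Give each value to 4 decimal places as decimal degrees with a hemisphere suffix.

Field L=11, E=4: +11·20° lon, +4·10° lat → SW at lon 40°, lat -50°.
Square 1, 5: +1·2° lon, +5·1° lat → SW at lon 42°, lat -45°.
Subsquare o=14, v=21: +14·0.0833333° lon, +21·0.0416667° lat → SW at lon 43.1667°, lat -44.125°.
Cell spans 0.0833333° lon × 0.0416667° lat.
south 44.1250° S, north 44.0833° S.

44.1250° S, 44.0833° S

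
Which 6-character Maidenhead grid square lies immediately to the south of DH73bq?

Latitude subsquare q = 16; −1 → 15 = p.
The longitude characters are unchanged.

DH73bp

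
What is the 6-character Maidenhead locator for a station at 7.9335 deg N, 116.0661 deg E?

OJ87aw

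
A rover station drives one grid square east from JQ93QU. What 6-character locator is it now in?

Longitude subsquare q = 16; +1 → 17 = r.
The latitude characters are unchanged.

JQ93ru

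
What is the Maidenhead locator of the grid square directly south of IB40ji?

IB40jh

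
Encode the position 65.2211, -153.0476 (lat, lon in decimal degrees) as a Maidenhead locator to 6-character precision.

BP35lf

Offset from 180°W / 90°S: lon 26.9524°, lat 155.2211°.
Field (20°×10°, letters A–R): 26.9524/20 → 1 → B, 155.2211/10 → 15 → P; chars BP.
Square (2°×1°, digits 0–9): 6.9524/2 → 3, 5.2211/1 → 5; chars 35.
Subsquare (5′×2.5′, letters a–x): 0.9524/0.0833333 → 11 → l, 0.2211/0.0416667 → 5 → f; chars lf.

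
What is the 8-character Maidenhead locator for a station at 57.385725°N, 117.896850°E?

Add 180° to longitude and 90° to latitude: 297.89685, 147.38573.
Field (20°×10°, letters A–R): 297.89685/20 → 14 → O, 147.38573/10 → 14 → O; chars OO.
Square (2°×1°, digits 0–9): 17.89685/2 → 8, 7.38573/1 → 7; chars 87.
Subsquare (5′×2.5′, letters a–x): 1.89685/0.0833333 → 22 → w, 0.38573/0.0416667 → 9 → j; chars wj.
Extended square (30″×15″, digits 0–9): 0.06352/0.00833333 → 7, 0.01073/0.00416667 → 2; chars 72.

OO87wj72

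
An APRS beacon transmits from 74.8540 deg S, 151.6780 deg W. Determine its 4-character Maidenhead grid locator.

Shift to the Maidenhead origin (180°W, 90°S): lon 28.32, lat 15.15.
Field: lon ⌊28.32/20⌋ = 1 → B; lat ⌊15.15/10⌋ = 1 → B.
Square: lon ⌊8.32/2⌋ = 4; lat ⌊5.15/1⌋ = 5.

BB45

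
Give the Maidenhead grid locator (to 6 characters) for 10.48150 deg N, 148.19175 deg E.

Offset from 180°W / 90°S: lon 328.1918°, lat 100.4815°.
Field: lon ⌊328.1918/20⌋ = 16 → Q; lat ⌊100.4815/10⌋ = 10 → K.
Square: lon ⌊8.1918/2⌋ = 4; lat ⌊0.4815/1⌋ = 0.
Subsquare: lon ⌊0.1918/0.0833333⌋ = 2 → c; lat ⌊0.4815/0.0416667⌋ = 11 → l.

QK40cl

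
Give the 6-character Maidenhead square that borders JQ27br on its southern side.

Latitude subsquare r = 17; −1 → 16 = q.
The longitude characters are unchanged.

JQ27bq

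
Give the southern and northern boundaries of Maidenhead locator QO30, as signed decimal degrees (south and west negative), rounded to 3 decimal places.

Field Q=16, O=14: +16·20° lon, +14·10° lat → SW at lon 140°, lat 50°.
Square 3, 0: +3·2° lon, +0·1° lat → SW at lon 146°, lat 50°.
Cell spans 2° lon × 1° lat.
south 50.000, north 51.000.

50.000, 51.000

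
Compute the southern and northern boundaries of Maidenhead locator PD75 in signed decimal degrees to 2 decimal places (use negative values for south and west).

Field P=15, D=3: +15·20° lon, +3·10° lat → SW at lon 120°, lat -60°.
Square 7, 5: +7·2° lon, +5·1° lat → SW at lon 134°, lat -55°.
Cell spans 2° lon × 1° lat.
south -55.00, north -54.00.

-55.00, -54.00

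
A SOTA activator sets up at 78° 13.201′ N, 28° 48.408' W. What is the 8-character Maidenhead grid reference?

Offset from 180°W / 90°S: lon 151.19320°, lat 168.22002°.
Field (20°×10°, letters A–R): lon ⌊151.19320/20⌋ = 7 → H; lat ⌊168.22002/10⌋ = 16 → Q.
Square (2°×1°, digits 0–9): lon ⌊11.19320/2⌋ = 5; lat ⌊8.22002/1⌋ = 8.
Subsquare (5′×2.5′, letters a–x): lon ⌊1.19320/0.0833333⌋ = 14 → o; lat ⌊0.22002/0.0416667⌋ = 5 → f.
Extended square (30″×15″, digits 0–9): lon ⌊0.02653/0.00833333⌋ = 3; lat ⌊0.01168/0.00416667⌋ = 2.

HQ58of32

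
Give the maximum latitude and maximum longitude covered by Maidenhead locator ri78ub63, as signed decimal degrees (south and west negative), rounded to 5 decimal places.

-1.94167, 175.72500

Field R=17, I=8: +17·20° lon, +8·10° lat → SW at lon 160°, lat -10°.
Square 7, 8: +7·2° lon, +8·1° lat → SW at lon 174°, lat -2°.
Subsquare u=20, b=1: +20·0.0833333° lon, +1·0.0416667° lat → SW at lon 175.667°, lat -1.95833°.
Extended square 6, 3: +6·0.00833333° lon, +3·0.00416667° lat → SW at lon 175.717°, lat -1.94583°.
Cell spans 0.00833333° lon × 0.00416667° lat. NE corner is SW corner plus one full cell.
latitude -1.94167, longitude 175.72500.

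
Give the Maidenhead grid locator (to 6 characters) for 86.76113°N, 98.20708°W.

ER06vs

Shift to the Maidenhead origin (180°W, 90°S): lon 81.7929, lat 176.7611.
Field: 81.7929/20 → 4 → E, 176.7611/10 → 17 → R; chars ER.
Square: 1.7929/2 → 0, 6.7611/1 → 6; chars 06.
Subsquare: 1.7929/0.0833333 → 21 → v, 0.7611/0.0416667 → 18 → s; chars vs.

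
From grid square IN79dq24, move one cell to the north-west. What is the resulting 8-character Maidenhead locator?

IN79dq15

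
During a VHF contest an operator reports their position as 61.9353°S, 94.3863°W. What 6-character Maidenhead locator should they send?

Add 180° to longitude and 90° to latitude: 85.6137, 28.0647.
Field: 85.6137/20 → 4 → E, 28.0647/10 → 2 → C; chars EC.
Square: 5.6137/2 → 2, 8.0647/1 → 8; chars 28.
Subsquare: 1.6137/0.0833333 → 19 → t, 0.0647/0.0416667 → 1 → b; chars tb.

EC28tb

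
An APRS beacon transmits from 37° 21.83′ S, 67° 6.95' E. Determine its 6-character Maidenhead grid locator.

Offset from 180°W / 90°S: lon 247.1158°, lat 52.6362°.
Field: lon ⌊247.1158/20⌋ = 12 → M; lat ⌊52.6362/10⌋ = 5 → F.
Square: lon ⌊7.1158/2⌋ = 3; lat ⌊2.6362/1⌋ = 2.
Subsquare: lon ⌊1.1158/0.0833333⌋ = 13 → n; lat ⌊0.6362/0.0416667⌋ = 15 → p.

MF32np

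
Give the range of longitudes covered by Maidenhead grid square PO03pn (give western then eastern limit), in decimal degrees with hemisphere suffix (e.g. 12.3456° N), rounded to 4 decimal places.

121.2500° E, 121.3333° E

Field P=15, O=14: +15·20° lon, +14·10° lat → SW at lon 120°, lat 50°.
Square 0, 3: +0·2° lon, +3·1° lat → SW at lon 120°, lat 53°.
Subsquare p=15, n=13: +15·0.0833333° lon, +13·0.0416667° lat → SW at lon 121.25°, lat 53.5417°.
Cell spans 0.0833333° lon × 0.0416667° lat.
west 121.2500° E, east 121.3333° E.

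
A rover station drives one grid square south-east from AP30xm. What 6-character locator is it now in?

AP40al

Longitude subsquare x = 23; +1 → 24, wraps to 0 = a, carry into square.
Longitude square 3; +1 → 4.
Latitude subsquare m = 12; −1 → 11 = l.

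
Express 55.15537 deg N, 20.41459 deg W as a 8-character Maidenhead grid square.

Add 180° to longitude and 90° to latitude: 159.58541, 145.15537.
Field: lon ⌊159.58541/20⌋ = 7 → H; lat ⌊145.15537/10⌋ = 14 → O.
Square: lon ⌊19.58541/2⌋ = 9; lat ⌊5.15537/1⌋ = 5.
Subsquare: lon ⌊1.58541/0.0833333⌋ = 19 → t; lat ⌊0.15537/0.0416667⌋ = 3 → d.
Extended square: lon ⌊0.00208/0.00833333⌋ = 0; lat ⌊0.03037/0.00416667⌋ = 7.

HO95td07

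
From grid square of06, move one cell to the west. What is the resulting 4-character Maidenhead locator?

Longitude square 0; −1 → -1, wraps to 9, carry into field.
Longitude field O = 14; −1 → 13 = N.
The latitude characters are unchanged.

NF96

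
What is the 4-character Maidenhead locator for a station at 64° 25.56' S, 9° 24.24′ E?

JC45

Add 180° to longitude and 90° to latitude: 189.40, 25.57.
Field: 189.40/20 → 9 → J, 25.57/10 → 2 → C; chars JC.
Square: 9.40/2 → 4, 5.57/1 → 5; chars 45.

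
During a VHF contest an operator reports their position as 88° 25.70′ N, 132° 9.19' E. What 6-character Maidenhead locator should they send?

Add 180° to longitude and 90° to latitude: 312.1532, 178.4283.
Field (20°×10°, letters A–R): lon ⌊312.1532/20⌋ = 15 → P; lat ⌊178.4283/10⌋ = 17 → R.
Square (2°×1°, digits 0–9): lon ⌊12.1532/2⌋ = 6; lat ⌊8.4283/1⌋ = 8.
Subsquare (5′×2.5′, letters a–x): lon ⌊0.1532/0.0833333⌋ = 1 → b; lat ⌊0.4283/0.0416667⌋ = 10 → k.

PR68bk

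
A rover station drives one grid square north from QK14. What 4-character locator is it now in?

QK15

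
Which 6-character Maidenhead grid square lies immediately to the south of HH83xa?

HH82xx

Latitude subsquare a = 0; −1 → -1, wraps to 23 = x, carry into square.
Latitude square 3; −1 → 2.
The longitude characters are unchanged.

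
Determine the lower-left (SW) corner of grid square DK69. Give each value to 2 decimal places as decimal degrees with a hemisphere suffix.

19.00° N, 108.00° W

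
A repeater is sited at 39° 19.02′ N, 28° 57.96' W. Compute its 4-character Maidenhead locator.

HM59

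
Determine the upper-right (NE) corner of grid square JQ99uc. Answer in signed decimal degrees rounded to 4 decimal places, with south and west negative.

79.1250, 19.7500

Field J=9, Q=16: +9·20° lon, +16·10° lat → SW at lon 0°, lat 70°.
Square 9, 9: +9·2° lon, +9·1° lat → SW at lon 18°, lat 79°.
Subsquare u=20, c=2: +20·0.0833333° lon, +2·0.0416667° lat → SW at lon 19.6667°, lat 79.0833°.
Cell spans 0.0833333° lon × 0.0416667° lat. NE corner is SW corner plus one full cell.
latitude 79.1250, longitude 19.7500.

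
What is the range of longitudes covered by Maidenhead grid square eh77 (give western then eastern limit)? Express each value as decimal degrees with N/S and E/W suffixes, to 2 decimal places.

86.00° W, 84.00° W

Field E=4, H=7: +4·20° lon, +7·10° lat → SW at lon -100°, lat -20°.
Square 7, 7: +7·2° lon, +7·1° lat → SW at lon -86°, lat -13°.
Cell spans 2° lon × 1° lat.
west 86.00° W, east 84.00° W.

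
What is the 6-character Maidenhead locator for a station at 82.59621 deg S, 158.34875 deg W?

Offset from 180°W / 90°S: lon 21.6513°, lat 7.4038°.
Field (20°×10°, letters A–R): 21.6513/20 → 1 → B, 7.4038/10 → 0 → A; chars BA.
Square (2°×1°, digits 0–9): 1.6513/2 → 0, 7.4038/1 → 7; chars 07.
Subsquare (5′×2.5′, letters a–x): 1.6513/0.0833333 → 19 → t, 0.4038/0.0416667 → 9 → j; chars tj.

BA07tj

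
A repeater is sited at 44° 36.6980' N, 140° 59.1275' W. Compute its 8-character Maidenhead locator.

BN94mo16

Offset from 180°W / 90°S: lon 39.01454°, lat 134.61163°.
Field: lon ⌊39.01454/20⌋ = 1 → B; lat ⌊134.61163/10⌋ = 13 → N.
Square: lon ⌊19.01454/2⌋ = 9; lat ⌊4.61163/1⌋ = 4.
Subsquare: lon ⌊1.01454/0.0833333⌋ = 12 → m; lat ⌊0.61163/0.0416667⌋ = 14 → o.
Extended square: lon ⌊0.01454/0.00833333⌋ = 1; lat ⌊0.02830/0.00416667⌋ = 6.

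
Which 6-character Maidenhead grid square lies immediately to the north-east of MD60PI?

MD60qj

Longitude subsquare p = 15; +1 → 16 = q.
Latitude subsquare i = 8; +1 → 9 = j.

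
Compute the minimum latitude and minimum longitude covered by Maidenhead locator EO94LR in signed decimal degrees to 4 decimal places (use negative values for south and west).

Field E=4, O=14: +4·20° lon, +14·10° lat → SW at lon -100°, lat 50°.
Square 9, 4: +9·2° lon, +4·1° lat → SW at lon -82°, lat 54°.
Subsquare l=11, r=17: +11·0.0833333° lon, +17·0.0416667° lat → SW at lon -81.0833°, lat 54.7083°.
latitude 54.7083, longitude -81.0833.

54.7083, -81.0833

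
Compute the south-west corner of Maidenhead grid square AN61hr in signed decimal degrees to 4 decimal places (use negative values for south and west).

41.7083, -167.4167

Field A=0, N=13: +0·20° lon, +13·10° lat → SW at lon -180°, lat 40°.
Square 6, 1: +6·2° lon, +1·1° lat → SW at lon -168°, lat 41°.
Subsquare h=7, r=17: +7·0.0833333° lon, +17·0.0416667° lat → SW at lon -167.417°, lat 41.7083°.
latitude 41.7083, longitude -167.4167.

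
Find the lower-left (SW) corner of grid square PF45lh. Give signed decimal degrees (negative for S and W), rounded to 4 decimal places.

-34.7083, 128.9167

Field P=15, F=5: +15·20° lon, +5·10° lat → SW at lon 120°, lat -40°.
Square 4, 5: +4·2° lon, +5·1° lat → SW at lon 128°, lat -35°.
Subsquare l=11, h=7: +11·0.0833333° lon, +7·0.0416667° lat → SW at lon 128.917°, lat -34.7083°.
latitude -34.7083, longitude 128.9167.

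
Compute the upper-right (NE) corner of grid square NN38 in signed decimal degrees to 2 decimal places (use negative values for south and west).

49.00, 88.00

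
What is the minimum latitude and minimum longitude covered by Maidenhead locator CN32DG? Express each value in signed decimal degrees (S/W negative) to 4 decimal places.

42.2500, -133.7500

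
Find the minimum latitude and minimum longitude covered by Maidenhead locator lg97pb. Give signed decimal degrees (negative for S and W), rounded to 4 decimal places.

-22.9583, 59.2500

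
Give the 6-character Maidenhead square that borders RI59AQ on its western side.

RI49xq

Longitude subsquare a = 0; −1 → -1, wraps to 23 = x, carry into square.
Longitude square 5; −1 → 4.
The latitude characters are unchanged.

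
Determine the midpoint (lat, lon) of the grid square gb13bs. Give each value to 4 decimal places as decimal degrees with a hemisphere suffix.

76.2292° S, 57.8750° W

Field G=6, B=1: +6·20° lon, +1·10° lat → SW at lon -60°, lat -80°.
Square 1, 3: +1·2° lon, +3·1° lat → SW at lon -58°, lat -77°.
Subsquare b=1, s=18: +1·0.0833333° lon, +18·0.0416667° lat → SW at lon -57.9167°, lat -76.25°.
Cell spans 0.0833333° lon × 0.0416667° lat. Centre is SW corner plus half of each.
latitude 76.2292° S, longitude 57.8750° W.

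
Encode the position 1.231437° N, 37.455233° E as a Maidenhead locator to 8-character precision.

KJ81rf45

Shift to the Maidenhead origin (180°W, 90°S): lon 217.45523, lat 91.23144.
Field: 217.45523/20 → 10 → K, 91.23144/10 → 9 → J; chars KJ.
Square: 17.45523/2 → 8, 1.23144/1 → 1; chars 81.
Subsquare: 1.45523/0.0833333 → 17 → r, 0.23144/0.0416667 → 5 → f; chars rf.
Extended square: 0.03857/0.00833333 → 4, 0.02310/0.00416667 → 5; chars 45.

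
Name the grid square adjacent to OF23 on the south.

OF22

Latitude square 3; −1 → 2.
The longitude characters are unchanged.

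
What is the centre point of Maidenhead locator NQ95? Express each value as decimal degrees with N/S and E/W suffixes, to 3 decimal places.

75.500° N, 99.000° E

Field N=13, Q=16: +13·20° lon, +16·10° lat → SW at lon 80°, lat 70°.
Square 9, 5: +9·2° lon, +5·1° lat → SW at lon 98°, lat 75°.
Cell spans 2° lon × 1° lat. Centre is SW corner plus half of each.
latitude 75.500° N, longitude 99.000° E.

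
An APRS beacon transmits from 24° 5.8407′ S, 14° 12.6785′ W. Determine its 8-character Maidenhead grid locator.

Add 180° to longitude and 90° to latitude: 165.78869, 65.90265.
Field: lon ⌊165.78869/20⌋ = 8 → I; lat ⌊65.90265/10⌋ = 6 → G.
Square: lon ⌊5.78869/2⌋ = 2; lat ⌊5.90265/1⌋ = 5.
Subsquare: lon ⌊1.78869/0.0833333⌋ = 21 → v; lat ⌊0.90265/0.0416667⌋ = 21 → v.
Extended square: lon ⌊0.03869/0.00833333⌋ = 4; lat ⌊0.02765/0.00416667⌋ = 6.

IG25vv46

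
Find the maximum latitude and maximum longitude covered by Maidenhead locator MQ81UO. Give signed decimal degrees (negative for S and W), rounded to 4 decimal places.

71.6250, 77.7500

Field M=12, Q=16: +12·20° lon, +16·10° lat → SW at lon 60°, lat 70°.
Square 8, 1: +8·2° lon, +1·1° lat → SW at lon 76°, lat 71°.
Subsquare u=20, o=14: +20·0.0833333° lon, +14·0.0416667° lat → SW at lon 77.6667°, lat 71.5833°.
Cell spans 0.0833333° lon × 0.0416667° lat. NE corner is SW corner plus one full cell.
latitude 71.6250, longitude 77.7500.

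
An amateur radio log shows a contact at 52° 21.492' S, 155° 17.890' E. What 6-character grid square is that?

QD77pp

Shift to the Maidenhead origin (180°W, 90°S): lon 335.2982, lat 37.6418.
Field: lon ⌊335.2982/20⌋ = 16 → Q; lat ⌊37.6418/10⌋ = 3 → D.
Square: lon ⌊15.2982/2⌋ = 7; lat ⌊7.6418/1⌋ = 7.
Subsquare: lon ⌊1.2982/0.0833333⌋ = 15 → p; lat ⌊0.6418/0.0416667⌋ = 15 → p.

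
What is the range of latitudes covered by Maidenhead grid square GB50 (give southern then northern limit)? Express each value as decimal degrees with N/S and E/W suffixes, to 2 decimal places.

80.00° S, 79.00° S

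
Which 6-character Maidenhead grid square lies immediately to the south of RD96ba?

RD95bx

Latitude subsquare a = 0; −1 → -1, wraps to 23 = x, carry into square.
Latitude square 6; −1 → 5.
The longitude characters are unchanged.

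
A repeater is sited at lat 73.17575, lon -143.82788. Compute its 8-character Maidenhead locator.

BQ83ce02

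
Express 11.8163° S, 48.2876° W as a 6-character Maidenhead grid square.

GH58ue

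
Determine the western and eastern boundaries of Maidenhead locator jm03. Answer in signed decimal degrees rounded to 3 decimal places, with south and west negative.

0.000, 2.000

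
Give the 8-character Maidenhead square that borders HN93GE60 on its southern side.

Latitude extended square 0; −1 → -1, wraps to 9, carry into subsquare.
Latitude subsquare e = 4; −1 → 3 = d.
The longitude characters are unchanged.

HN93gd69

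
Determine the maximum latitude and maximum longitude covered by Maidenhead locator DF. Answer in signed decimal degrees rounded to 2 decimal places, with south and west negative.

-30.00, -100.00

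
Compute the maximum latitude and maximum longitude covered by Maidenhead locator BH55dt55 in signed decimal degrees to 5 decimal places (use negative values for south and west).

-14.18333, -149.70000

Field B=1, H=7: +1·20° lon, +7·10° lat → SW at lon -160°, lat -20°.
Square 5, 5: +5·2° lon, +5·1° lat → SW at lon -150°, lat -15°.
Subsquare d=3, t=19: +3·0.0833333° lon, +19·0.0416667° lat → SW at lon -149.75°, lat -14.2083°.
Extended square 5, 5: +5·0.00833333° lon, +5·0.00416667° lat → SW at lon -149.708°, lat -14.1875°.
Cell spans 0.00833333° lon × 0.00416667° lat. NE corner is SW corner plus one full cell.
latitude -14.18333, longitude -149.70000.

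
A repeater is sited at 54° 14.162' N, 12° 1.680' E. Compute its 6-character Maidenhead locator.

JO64af

Shift to the Maidenhead origin (180°W, 90°S): lon 192.0280, lat 144.2360.
Field: 192.0280/20 → 9 → J, 144.2360/10 → 14 → O; chars JO.
Square: 12.0280/2 → 6, 4.2360/1 → 4; chars 64.
Subsquare: 0.0280/0.0833333 → 0 → a, 0.2360/0.0416667 → 5 → f; chars af.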